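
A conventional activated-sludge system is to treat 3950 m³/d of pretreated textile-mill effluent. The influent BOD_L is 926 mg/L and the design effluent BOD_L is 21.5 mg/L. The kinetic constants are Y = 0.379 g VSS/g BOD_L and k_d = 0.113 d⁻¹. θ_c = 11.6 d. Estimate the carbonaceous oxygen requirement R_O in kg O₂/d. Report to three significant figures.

R_O ≈ 2740 kg O₂/d

Correct the yield for decay: Y_obs = Y/(1 + k_d θ_c) = 0.379 / (1 + 0.113 × 11.6) = 0.379 / 2.311 = 0.1640.
Substrate removed = Q·(S₀ − S) = 3950 m³/d × (926 − 21.5) g/m³ = 3.57×10^6 g/d = 3573 kg/d.
P_X = Y_obs·Q·(S₀ − S) = 0.1640 × 3573 = 586.0 kg VSS/d.
Carbonaceous O₂ demand = substrate oxidised − cell-mass equivalent = 3573 − 1.42 × 586.0 = 2741 kg O₂/d.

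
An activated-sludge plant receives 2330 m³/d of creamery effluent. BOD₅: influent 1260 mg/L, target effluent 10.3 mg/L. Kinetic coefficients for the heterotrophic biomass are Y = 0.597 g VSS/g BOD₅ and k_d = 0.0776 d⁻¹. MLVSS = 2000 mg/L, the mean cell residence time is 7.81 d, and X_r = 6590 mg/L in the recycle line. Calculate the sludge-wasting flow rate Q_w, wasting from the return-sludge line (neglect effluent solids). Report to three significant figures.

Q_w ≈ 164 m³/d

From the SRT design equation V = Y Q (S₀−S) θ_c / [X (1 + k_d θ_c)] = 0.597 × 2330 × (1260 − 10.3) × 7.81 / [2000 × (1 + 0.0776 × 7.81)] = 1.36×10^7 / 3212 = 4227 m³.
θ_c = V·X/(Q_w·X_r) when wasting from the recycle, so Q_w = V·X/(θ_c·X_r) = 4227 × 2000 / (7.81 × 6590) = 164.2 m³/d.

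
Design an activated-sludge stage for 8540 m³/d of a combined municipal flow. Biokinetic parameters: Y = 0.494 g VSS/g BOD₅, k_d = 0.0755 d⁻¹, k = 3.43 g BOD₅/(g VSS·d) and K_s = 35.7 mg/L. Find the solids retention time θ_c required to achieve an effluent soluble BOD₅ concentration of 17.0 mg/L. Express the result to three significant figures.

At the target effluent, Y k S/(K_s+S) = 0.494×3.43×17.0/52.70 = 0.5466 d⁻¹.
1/θ_c = 0.5466 − 0.0755 = 0.4711 d⁻¹, so θ_c = 2.123 d.

θ_c ≈ 2.12 d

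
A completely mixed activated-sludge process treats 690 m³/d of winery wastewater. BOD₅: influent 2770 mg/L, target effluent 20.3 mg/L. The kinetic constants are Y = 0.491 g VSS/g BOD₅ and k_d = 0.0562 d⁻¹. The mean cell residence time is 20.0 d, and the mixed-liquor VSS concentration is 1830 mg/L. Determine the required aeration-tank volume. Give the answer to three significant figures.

Rearranging the biomass balance for a CMAS with decay, V = Y·Q·ΔS·θ_c / [X·(1+k_d θ_c)] = 0.491 × 690 × (2770 − 20.3) × 20.0 / [1830 × (1 + 0.0562 × 20.0)] = 1.86×10^7 / 3887 = 4793 m³.

V ≈ 4790 m³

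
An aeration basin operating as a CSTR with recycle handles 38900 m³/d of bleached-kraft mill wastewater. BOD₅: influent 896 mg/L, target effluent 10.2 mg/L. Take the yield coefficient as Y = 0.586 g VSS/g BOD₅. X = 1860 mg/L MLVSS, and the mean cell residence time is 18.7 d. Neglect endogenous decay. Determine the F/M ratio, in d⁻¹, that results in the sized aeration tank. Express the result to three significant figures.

F/M ≈ 0.0923 d⁻¹

Biomass mass balance (decay neglected): V·X = Y·Q·(S₀ − S)·θ_c, so V = 0.586 × 38900 × (896 − 10.2) × 18.7 / 1860 = 203007 m³.
F/M = Q·S₀ / (V·X) = 38900 × 896 / (203007 × 1860) = 0.09231 g BOD₅·(g VSS·d)⁻¹.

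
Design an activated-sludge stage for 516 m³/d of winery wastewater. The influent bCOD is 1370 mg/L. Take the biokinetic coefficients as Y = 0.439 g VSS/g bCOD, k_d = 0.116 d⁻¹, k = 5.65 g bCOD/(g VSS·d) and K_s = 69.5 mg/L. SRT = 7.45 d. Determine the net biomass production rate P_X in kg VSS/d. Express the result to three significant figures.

P_X ≈ 166 kg VSS/d

From the Monod/SRT balance for a CMAS, S = K_s·(1+k_d θ_c)/[θ_c·(Y k − k_d) − 1] = 69.5 × (1 + 0.116 × 7.45) / [7.45 × (0.439 × 5.65 − 0.116) − 1] = 129.6 / 16.61 = 7.798 mg/L.
Correct the yield for decay: Y_obs = Y/(1 + k_d θ_c) = 0.439 / (1 + 0.116 × 7.45) = 0.439 / 1.864 = 0.2355.
ΔS = 1370 − 7.80 = 1362 mg/L, so the substrate removal rate is 516 × 1362/1000 = 702.9 kg bCOD/d.
Net biomass production P_X = Y_obs × Q·(S₀ − S) = 0.2355 × 702.9 = 165.5 kg VSS/d.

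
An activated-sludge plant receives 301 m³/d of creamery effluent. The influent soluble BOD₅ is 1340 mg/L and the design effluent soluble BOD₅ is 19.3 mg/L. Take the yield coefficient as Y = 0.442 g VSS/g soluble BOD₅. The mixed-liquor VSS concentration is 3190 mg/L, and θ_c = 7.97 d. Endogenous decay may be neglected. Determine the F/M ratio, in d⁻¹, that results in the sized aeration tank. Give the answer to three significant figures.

V·X = Y·Q·ΔS·θ_c gives V = 0.442 × 301 × (1340 − 19.3) × 7.97 / 3190 = 439.0 m³.
F/M = Q·S₀ / (V·X) = 301 × 1340 / (439.0 × 3190) = 0.2880 g soluble BOD₅·(g VSS·d)⁻¹.

F/M ≈ 0.288 d⁻¹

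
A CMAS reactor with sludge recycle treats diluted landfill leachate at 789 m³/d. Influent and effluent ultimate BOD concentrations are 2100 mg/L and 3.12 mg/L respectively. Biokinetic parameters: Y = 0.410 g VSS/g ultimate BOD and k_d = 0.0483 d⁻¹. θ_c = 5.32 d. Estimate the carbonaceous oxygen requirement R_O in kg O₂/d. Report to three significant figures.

R_O ≈ 888 kg O₂/d

Correct the yield for decay: Y_obs = Y/(1 + k_d θ_c) = 0.410 / (1 + 0.0483 × 5.32) = 0.410 / 1.257 = 0.3262.
ΔS = 2100 − 3.12 = 2097 mg/L, so the substrate removal rate is 789 × 2097/1000 = 1654 kg ultimate BOD/d.
Biomass synthesised: P_X = Y_obs × 1654 = 539.7 kg VSS/d.
R_O = Q·ΔS − 1.42 P_X = 1654 − 766.3 = 888.1 kg O₂/d.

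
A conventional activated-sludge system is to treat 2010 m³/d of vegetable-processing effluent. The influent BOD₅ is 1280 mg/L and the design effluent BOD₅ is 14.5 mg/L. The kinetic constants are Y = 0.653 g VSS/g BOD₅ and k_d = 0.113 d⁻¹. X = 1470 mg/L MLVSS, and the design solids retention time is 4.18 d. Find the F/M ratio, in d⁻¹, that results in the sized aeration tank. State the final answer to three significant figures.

F/M ≈ 0.546 d⁻¹

Steady-state biomass mass balance: V·X·(1 + k_d·θ_c) = Y·Q·(S₀ − S)·θ_c, so V = 0.653 × 2010 × (1280 − 14.5) × 4.18 / [1470 × (1 + 0.113 × 4.18)] = 6.94×10^6 / 2164 = 3208 m³.
Food-to-microorganism ratio F/M = Q S₀ / (V X) = 2010 × 1280 / (3208 × 1470) = 0.5456 d⁻¹.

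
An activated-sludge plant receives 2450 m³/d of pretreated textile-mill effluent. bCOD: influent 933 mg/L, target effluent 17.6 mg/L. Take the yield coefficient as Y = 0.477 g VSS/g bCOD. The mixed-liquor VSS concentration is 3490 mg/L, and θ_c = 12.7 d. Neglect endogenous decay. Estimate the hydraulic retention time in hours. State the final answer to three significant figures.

τ ≈ 38.1 h

Biomass mass balance (decay neglected): V·X = Y·Q·(S₀ − S)·θ_c, so V = 0.477 × 2450 × (933 − 17.6) × 12.7 / 3490 = 3893 m³.
HRT = V/Q = 3893 m³ / 2450 m³·d⁻¹ = 1.589 d × 24 = 38.13 h.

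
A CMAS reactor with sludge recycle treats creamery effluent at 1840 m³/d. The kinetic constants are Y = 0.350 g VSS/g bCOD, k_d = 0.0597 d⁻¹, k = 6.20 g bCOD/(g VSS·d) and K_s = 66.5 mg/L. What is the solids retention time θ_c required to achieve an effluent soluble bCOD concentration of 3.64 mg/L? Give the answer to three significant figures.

From 1/θ_c = Y·k·S/(K_s + S) − k_d: Y·k·S/(K_s+S) = 0.350 × 6.20 × 3.64 / (66.5 + 3.64) = 0.1126 d⁻¹.
Then 1/θ_c = μ − k_d = 0.1126 − 0.0597 = 0.05291 d⁻¹, giving θ_c = 18.90 d.

θ_c ≈ 18.9 d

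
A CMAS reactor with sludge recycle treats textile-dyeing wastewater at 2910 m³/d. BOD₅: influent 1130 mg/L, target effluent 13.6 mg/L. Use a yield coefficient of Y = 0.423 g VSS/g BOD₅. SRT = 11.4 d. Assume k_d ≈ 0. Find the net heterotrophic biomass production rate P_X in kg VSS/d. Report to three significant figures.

With endogenous decay neglected, the observed yield equals the true yield: Y_obs = Y = 0.423 g VSS/g BOD₅.
Mass of BOD₅ removed per day: Q(S₀ − S) = 2910 × 1116 g/m³ = 3249 kg/d.
P_X = Y_obs · Q(S₀ − S) = 0.4230 × 3249 = 1374 kg VSS/d.

P_X ≈ 1370 kg VSS/d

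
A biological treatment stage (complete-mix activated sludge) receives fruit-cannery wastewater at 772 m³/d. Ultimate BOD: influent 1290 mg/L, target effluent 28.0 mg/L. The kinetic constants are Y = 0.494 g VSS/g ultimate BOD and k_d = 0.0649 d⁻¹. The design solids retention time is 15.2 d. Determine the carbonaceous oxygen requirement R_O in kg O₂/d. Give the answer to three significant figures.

The observed yield is Y_obs = Y/(1 + k_d·θ_c) = 0.494 / (1 + 0.0649 × 15.2) = 0.494 / 1.986 = 0.2487 g VSS per g ultimate BOD removed.
ΔS = 1290 − 28.0 = 1262 mg/L, so the substrate removal rate is 772 × 1262/1000 = 974.3 kg ultimate BOD/d.
Biomass synthesised: P_X = Y_obs × 974.3 = 242.3 kg VSS/d.
R_O = Q·(S₀ − S) − 1.42·P_X = 974.3 − 1.42 × 242.3 = 630.2 kg O₂/d.

R_O ≈ 630 kg O₂/d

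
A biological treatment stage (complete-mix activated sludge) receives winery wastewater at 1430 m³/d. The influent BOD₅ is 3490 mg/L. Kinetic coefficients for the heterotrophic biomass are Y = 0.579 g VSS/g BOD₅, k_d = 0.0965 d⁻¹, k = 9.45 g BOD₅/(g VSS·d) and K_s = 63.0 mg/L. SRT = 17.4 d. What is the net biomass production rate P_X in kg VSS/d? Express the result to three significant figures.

For a completely mixed reactor with recycle the Lawrence–McCarty relation gives S = K_s·(1 + k_d·θ_c) / [θ_c·(Y·k − k_d) − 1] = 63.0 × (1 + 0.0965 × 17.4) / [17.4 × (0.579 × 9.45 − 0.0965) − 1] = 168.8 / 92.53 = 1.824 mg/L.
Observed yield with endogenous decay: Y_obs = Y / (1 + k_d·θ_c) = 0.579 / (1 + 0.0965 × 17.4) = 0.579 / 2.679 = 0.2161 g VSS/g BOD₅.
Mass of BOD₅ removed per day: Q(S₀ − S) = 1430 × 3488 g/m³ = 4988 kg/d.
So the net sludge growth is P_X = 0.2161 × 4988 = 1078 kg VSS/d.

P_X ≈ 1080 kg VSS/d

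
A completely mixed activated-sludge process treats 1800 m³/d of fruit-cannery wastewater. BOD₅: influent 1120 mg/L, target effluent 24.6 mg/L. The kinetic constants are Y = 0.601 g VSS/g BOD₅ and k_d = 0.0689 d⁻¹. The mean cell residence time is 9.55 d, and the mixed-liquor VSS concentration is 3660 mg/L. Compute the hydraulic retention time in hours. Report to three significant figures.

τ ≈ 24.9 h

Steady-state biomass mass balance: V·X·(1 + k_d·θ_c) = Y·Q·(S₀ − S)·θ_c, so V = 0.601 × 1800 × (1120 − 24.6) × 9.55 / [3660 × (1 + 0.0689 × 9.55)] = 1.13×10^7 / 6068 = 1865 m³.
Hydraulic retention time τ = V/Q = 1865 / 1800 = 1.036 d = 24.87 h.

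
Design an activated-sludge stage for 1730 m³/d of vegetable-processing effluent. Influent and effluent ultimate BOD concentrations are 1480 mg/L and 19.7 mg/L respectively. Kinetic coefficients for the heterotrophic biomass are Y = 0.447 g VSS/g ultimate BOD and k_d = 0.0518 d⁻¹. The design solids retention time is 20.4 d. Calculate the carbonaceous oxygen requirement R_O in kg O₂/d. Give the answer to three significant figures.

Correct the yield for decay: Y_obs = Y/(1 + k_d θ_c) = 0.447 / (1 + 0.0518 × 20.4) = 0.447 / 2.057 = 0.2173.
Substrate removed = Q·(S₀ − S) = 1730 m³/d × (1480 − 19.7) g/m³ = 2.53×10^6 g/d = 2526 kg/d.
Biomass synthesised: P_X = Y_obs × 2526 = 549.1 kg VSS/d.
Carbonaceous O₂ demand = substrate oxidised − cell-mass equivalent = 2526 − 1.42 × 549.1 = 1747 kg O₂/d.

R_O ≈ 1750 kg O₂/d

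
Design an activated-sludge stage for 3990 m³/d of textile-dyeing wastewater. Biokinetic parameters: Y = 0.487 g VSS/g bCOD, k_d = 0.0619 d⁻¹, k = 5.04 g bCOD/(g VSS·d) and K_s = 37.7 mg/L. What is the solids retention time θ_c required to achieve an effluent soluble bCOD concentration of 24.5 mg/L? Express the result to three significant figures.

θ_c ≈ 1.11 d

Specific growth rate at S = 24.5 mg/L: μ = YkS/(K_s+S) = 0.487·5.04·24.5/(37.7+24.5) = 0.9668 d⁻¹.
1/θ_c = 0.9668 − 0.0619 = 0.9049 d⁻¹, so θ_c = 1.105 d.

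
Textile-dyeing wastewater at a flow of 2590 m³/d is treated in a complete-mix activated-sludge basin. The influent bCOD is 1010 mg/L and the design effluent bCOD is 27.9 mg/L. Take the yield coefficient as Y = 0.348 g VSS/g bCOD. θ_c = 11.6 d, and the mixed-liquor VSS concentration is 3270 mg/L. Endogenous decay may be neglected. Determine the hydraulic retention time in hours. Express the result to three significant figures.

τ ≈ 29.1 h

Biomass mass balance (decay neglected): V·X = Y·Q·(S₀ − S)·θ_c, so V = 0.348 × 2590 × (1010 − 27.9) × 11.6 / 3270 = 3140 m³.
HRT = V/Q = 3140 m³ / 2590 m³·d⁻¹ = 1.212 d × 24 = 29.10 h.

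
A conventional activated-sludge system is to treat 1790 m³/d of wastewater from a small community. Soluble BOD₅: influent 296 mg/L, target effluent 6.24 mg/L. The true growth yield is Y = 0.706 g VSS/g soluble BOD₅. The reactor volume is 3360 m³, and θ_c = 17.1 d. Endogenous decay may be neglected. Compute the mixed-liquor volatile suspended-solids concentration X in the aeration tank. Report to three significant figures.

X = Y·Q·ΔS·θ_c / V = 0.706 × 1790 × (296 − 6.24) × 17.1 / 3360 = 1864 mg/L.

X ≈ 1860 mg/L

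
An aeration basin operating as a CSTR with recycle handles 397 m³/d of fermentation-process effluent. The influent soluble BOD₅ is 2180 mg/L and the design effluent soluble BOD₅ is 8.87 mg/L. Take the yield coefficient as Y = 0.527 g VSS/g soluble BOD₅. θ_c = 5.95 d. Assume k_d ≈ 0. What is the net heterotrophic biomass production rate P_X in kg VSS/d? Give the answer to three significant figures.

No decay correction is needed, so Y_obs = Y = 0.527.
Q·(S₀ − S) = 397 × (2180 − 8.87) × 10⁻³ = 861.9 kg/d removed.
P_X = Y_obs · Q(S₀ − S) = 0.5270 × 861.9 = 454.2 kg VSS/d.

P_X ≈ 454 kg VSS/d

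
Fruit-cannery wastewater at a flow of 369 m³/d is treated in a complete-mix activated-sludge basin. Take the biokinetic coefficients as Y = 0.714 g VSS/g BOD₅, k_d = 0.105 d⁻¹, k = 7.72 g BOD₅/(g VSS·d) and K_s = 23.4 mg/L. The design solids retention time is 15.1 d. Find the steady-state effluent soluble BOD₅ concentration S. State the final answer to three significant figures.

S ≈ 0.750 mg/L

For a completely mixed reactor with recycle the Lawrence–McCarty relation gives S = K_s·(1 + k_d·θ_c) / [θ_c·(Y·k − k_d) − 1] = 23.4 × (1 + 0.105 × 15.1) / [15.1 × (0.714 × 7.72 − 0.105) − 1] = 60.50 / 80.65 = 0.7502 mg/L.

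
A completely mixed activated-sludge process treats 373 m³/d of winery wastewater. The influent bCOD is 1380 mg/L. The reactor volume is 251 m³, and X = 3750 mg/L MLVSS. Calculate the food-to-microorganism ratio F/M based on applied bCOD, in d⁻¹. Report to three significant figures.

F/M ≈ 0.547 d⁻¹

Food-to-microorganism ratio F/M = Q S₀ / (V X) = 373 × 1380 / (251.0 × 3750) = 0.5469 d⁻¹.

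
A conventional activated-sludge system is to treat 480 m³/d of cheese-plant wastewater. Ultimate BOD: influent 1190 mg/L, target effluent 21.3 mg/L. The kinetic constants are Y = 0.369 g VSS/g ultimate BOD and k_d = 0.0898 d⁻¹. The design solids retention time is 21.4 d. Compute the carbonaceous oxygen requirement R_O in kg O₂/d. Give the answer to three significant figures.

The observed yield is Y_obs = Y/(1 + k_d·θ_c) = 0.369 / (1 + 0.0898 × 21.4) = 0.369 / 2.922 = 0.1263 g VSS per g ultimate BOD removed.
Mass of ultimate BOD removed per day: Q(S₀ − S) = 480 × 1169 g/m³ = 561.0 kg/d.
Net sludge production P_X = 0.1263 × 561.0 = 70.85 kg VSS/d.
Carbonaceous O₂ demand = substrate oxidised − cell-mass equivalent = 561.0 − 1.42 × 70.85 = 460.4 kg O₂/d.

R_O ≈ 460 kg O₂/d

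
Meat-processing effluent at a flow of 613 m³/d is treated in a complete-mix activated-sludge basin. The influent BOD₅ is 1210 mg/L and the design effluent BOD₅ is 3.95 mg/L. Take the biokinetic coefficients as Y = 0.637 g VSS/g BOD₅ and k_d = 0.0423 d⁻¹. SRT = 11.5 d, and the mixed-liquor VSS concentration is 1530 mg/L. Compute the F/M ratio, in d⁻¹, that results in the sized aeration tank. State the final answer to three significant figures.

F/M ≈ 0.204 d⁻¹

Rearranging the biomass balance for a CMAS with decay, V = Y·Q·ΔS·θ_c / [X·(1+k_d θ_c)] = 0.637 × 613 × (1210 − 3.95) × 11.5 / [1530 × (1 + 0.0423 × 11.5)] = 5.42×10^6 / 2274 = 2381 m³.
Food-to-microorganism ratio F/M = Q S₀ / (V X) = 613 × 1210 / (2381 × 1530) = 0.2036 d⁻¹.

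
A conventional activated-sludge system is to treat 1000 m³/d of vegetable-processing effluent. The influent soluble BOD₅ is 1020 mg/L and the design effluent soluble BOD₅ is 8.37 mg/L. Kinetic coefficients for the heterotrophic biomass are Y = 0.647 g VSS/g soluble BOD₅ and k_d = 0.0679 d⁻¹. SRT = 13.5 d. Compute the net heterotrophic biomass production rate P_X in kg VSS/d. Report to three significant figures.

P_X ≈ 341 kg VSS/d

Observed yield with endogenous decay: Y_obs = Y / (1 + k_d·θ_c) = 0.647 / (1 + 0.0679 × 13.5) = 0.647 / 1.917 = 0.3376 g VSS/g soluble BOD₅.
ΔS = 1020 − 8.37 = 1012 mg/L, so the substrate removal rate is 1000 × 1012/1000 = 1012 kg soluble BOD₅/d.
Biomass produced: P_X = Y_obs·Q·ΔS = 0.3376 × 1012 ≈ 341.5 kg VSS/d.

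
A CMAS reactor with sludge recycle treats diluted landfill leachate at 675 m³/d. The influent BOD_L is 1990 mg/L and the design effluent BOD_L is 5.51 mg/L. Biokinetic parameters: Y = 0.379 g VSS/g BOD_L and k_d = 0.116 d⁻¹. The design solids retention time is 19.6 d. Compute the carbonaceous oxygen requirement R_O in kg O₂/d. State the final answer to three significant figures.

The observed yield is Y_obs = Y/(1 + k_d·θ_c) = 0.379 / (1 + 0.116 × 19.6) = 0.379 / 3.274 = 0.1158 g VSS per g BOD_L removed.
Mass of BOD_L removed per day: Q(S₀ − S) = 675 × 1984 g/m³ = 1340 kg/d.
Biomass synthesised: P_X = Y_obs × 1340 = 155.1 kg VSS/d.
R_O = Q·(S₀ − S) − 1.42·P_X = 1340 − 1.42 × 155.1 = 1119 kg O₂/d.

R_O ≈ 1120 kg O₂/d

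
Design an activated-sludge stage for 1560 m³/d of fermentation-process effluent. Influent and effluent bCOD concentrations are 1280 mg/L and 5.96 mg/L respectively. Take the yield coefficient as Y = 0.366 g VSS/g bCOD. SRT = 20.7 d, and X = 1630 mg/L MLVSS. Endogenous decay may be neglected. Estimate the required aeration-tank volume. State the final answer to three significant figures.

V ≈ 9240 m³

Biomass mass balance (decay neglected): V·X = Y·Q·(S₀ − S)·θ_c, so V = 0.366 × 1560 × (1280 − 5.96) × 20.7 / 1630 = 9238 m³.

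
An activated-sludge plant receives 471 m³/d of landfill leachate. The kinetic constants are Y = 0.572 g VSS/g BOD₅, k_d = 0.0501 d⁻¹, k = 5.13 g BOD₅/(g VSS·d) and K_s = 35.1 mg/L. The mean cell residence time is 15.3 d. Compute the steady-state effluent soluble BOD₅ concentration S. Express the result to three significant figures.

S ≈ 1.44 mg/L

Effluent substrate depends only on kinetics and SRT: S = K_s(1 + k_d θ_c) / [θ_c(Yk − k_d) − 1] = 35.1 × (1 + 0.0501 × 15.3) / [15.3 × (0.572 × 5.13 − 0.0501) − 1] = 62.01 / 43.13 = 1.438 mg/L.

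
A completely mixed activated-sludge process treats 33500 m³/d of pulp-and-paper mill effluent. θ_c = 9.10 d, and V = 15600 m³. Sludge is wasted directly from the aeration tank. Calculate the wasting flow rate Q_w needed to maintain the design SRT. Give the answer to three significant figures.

Q_w ≈ 1710 m³/d

With mixed-liquor wasting, θ_c = V/Q_w, so Q_w = V/θ_c = 15600/9.10 = 1714 m³/d.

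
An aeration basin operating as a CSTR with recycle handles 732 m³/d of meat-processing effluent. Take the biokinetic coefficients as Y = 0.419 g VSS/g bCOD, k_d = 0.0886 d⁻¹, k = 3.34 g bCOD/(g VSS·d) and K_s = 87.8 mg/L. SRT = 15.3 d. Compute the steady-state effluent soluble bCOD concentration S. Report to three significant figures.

S ≈ 10.9 mg/L

From the Monod/SRT balance for a CMAS, S = K_s·(1+k_d θ_c)/[θ_c·(Y k − k_d) − 1] = 87.8 × (1 + 0.0886 × 15.3) / [15.3 × (0.419 × 3.34 − 0.0886) − 1] = 206.8 / 19.06 = 10.85 mg/L.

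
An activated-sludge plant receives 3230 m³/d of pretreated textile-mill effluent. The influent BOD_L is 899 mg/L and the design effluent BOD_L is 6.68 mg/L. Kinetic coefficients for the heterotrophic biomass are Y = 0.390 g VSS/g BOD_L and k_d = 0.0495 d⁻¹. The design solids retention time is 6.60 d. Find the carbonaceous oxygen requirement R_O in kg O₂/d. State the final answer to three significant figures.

R_O ≈ 1680 kg O₂/d

Observed yield with endogenous decay: Y_obs = Y / (1 + k_d·θ_c) = 0.390 / (1 + 0.0495 × 6.60) = 0.390 / 1.327 = 0.2940 g VSS/g BOD_L.
ΔS = 899 − 6.68 = 892.3 mg/L, so the substrate removal rate is 3230 × 892.3/1000 = 2882 kg BOD_L/d.
Net sludge production P_X = 0.2940 × 2882 = 847.3 kg VSS/d.
Carbonaceous O₂ demand = substrate oxidised − cell-mass equivalent = 2882 − 1.42 × 847.3 = 1679 kg O₂/d.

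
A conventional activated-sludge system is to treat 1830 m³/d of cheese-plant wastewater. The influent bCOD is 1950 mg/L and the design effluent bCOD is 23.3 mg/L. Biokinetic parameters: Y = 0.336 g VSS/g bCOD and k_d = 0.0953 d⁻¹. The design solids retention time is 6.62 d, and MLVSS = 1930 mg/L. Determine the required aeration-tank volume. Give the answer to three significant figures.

V ≈ 2490 m³

Steady-state biomass mass balance: V·X·(1 + k_d·θ_c) = Y·Q·(S₀ − S)·θ_c, so V = 0.336 × 1830 × (1950 − 23.3) × 6.62 / [1930 × (1 + 0.0953 × 6.62)] = 7.84×10^6 / 3148 = 2492 m³.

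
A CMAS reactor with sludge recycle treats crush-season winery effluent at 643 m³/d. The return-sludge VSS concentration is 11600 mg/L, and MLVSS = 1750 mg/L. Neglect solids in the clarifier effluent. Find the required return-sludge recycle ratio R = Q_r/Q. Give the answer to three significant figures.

R ≈ 0.178

R = Q_r/Q = X/(X_r − X) = 1750 / (11600 − 1750) = 0.1777.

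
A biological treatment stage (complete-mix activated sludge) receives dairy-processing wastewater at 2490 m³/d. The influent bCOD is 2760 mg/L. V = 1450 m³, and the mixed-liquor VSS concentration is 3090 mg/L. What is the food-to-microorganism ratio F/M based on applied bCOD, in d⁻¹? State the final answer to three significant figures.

F/M ≈ 1.53 d⁻¹

Food-to-microorganism ratio F/M = Q S₀ / (V X) = 2490 × 2760 / (1450 × 3090) = 1.534 d⁻¹.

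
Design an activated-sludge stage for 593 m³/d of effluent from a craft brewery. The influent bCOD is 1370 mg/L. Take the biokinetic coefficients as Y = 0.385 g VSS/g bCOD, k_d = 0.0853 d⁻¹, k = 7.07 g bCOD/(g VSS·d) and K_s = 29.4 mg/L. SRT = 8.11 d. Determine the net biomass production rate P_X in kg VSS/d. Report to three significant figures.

P_X ≈ 185 kg VSS/d

For a completely mixed reactor with recycle the Lawrence–McCarty relation gives S = K_s·(1 + k_d·θ_c) / [θ_c·(Y·k − k_d) − 1] = 29.4 × (1 + 0.0853 × 8.11) / [8.11 × (0.385 × 7.07 − 0.0853) − 1] = 49.74 / 20.38 = 2.440 mg/L.
Observed yield with endogenous decay: Y_obs = Y / (1 + k_d·θ_c) = 0.385 / (1 + 0.0853 × 8.11) = 0.385 / 1.692 = 0.2276 g VSS/g bCOD.
Mass of bCOD removed per day: Q(S₀ − S) = 593 × 1368 g/m³ = 811.0 kg/d.
Biomass produced: P_X = Y_obs·Q·ΔS = 0.2276 × 811.0 ≈ 184.6 kg VSS/d.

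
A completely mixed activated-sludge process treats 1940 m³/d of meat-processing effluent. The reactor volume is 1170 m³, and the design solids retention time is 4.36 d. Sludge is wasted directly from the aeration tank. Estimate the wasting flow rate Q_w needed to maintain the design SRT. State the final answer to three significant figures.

With mixed-liquor wasting, θ_c = V/Q_w, so Q_w = V/θ_c = 1170/4.36 = 268.3 m³/d.

Q_w ≈ 268 m³/d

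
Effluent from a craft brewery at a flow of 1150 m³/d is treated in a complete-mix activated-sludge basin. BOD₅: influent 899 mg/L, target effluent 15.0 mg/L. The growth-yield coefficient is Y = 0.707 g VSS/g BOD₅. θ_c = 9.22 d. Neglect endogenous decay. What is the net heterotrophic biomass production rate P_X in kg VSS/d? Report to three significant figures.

P_X ≈ 719 kg VSS/d

With endogenous decay neglected, the observed yield equals the true yield: Y_obs = Y = 0.707 g VSS/g BOD₅.
Q·(S₀ − S) = 1150 × (899 − 15.0) × 10⁻³ = 1017 kg/d removed.
P_X = Y_obs · Q(S₀ − S) = 0.7070 × 1017 = 718.7 kg VSS/d.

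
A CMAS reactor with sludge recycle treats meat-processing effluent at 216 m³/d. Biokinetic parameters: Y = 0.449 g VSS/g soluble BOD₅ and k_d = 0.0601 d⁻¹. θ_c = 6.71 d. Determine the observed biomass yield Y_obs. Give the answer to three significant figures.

Y_obs ≈ 0.320 g VSS/g soluble BOD₅

Observed yield with endogenous decay: Y_obs = Y / (1 + k_d·θ_c) = 0.449 / (1 + 0.0601 × 6.71) = 0.449 / 1.403 = 0.3200 g VSS/g soluble BOD₅.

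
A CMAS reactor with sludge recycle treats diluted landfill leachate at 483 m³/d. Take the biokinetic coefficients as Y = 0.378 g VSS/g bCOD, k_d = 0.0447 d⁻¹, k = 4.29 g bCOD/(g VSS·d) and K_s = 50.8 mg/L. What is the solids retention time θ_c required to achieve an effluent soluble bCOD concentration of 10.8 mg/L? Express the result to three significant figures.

At the target effluent, Y k S/(K_s+S) = 0.378×4.29×10.8/61.60 = 0.2843 d⁻¹.
Then 1/θ_c = μ − k_d = 0.2843 − 0.0447 = 0.2396 d⁻¹, giving θ_c = 4.173 d.

θ_c ≈ 4.17 d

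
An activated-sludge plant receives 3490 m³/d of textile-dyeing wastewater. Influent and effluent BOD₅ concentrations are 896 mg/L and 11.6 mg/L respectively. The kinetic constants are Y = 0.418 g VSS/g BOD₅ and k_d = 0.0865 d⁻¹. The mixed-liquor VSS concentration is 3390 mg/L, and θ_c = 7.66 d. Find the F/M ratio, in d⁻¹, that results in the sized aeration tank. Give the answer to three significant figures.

F/M ≈ 0.526 d⁻¹

From the SRT design equation V = Y Q (S₀−S) θ_c / [X (1 + k_d θ_c)] = 0.418 × 3490 × (896 − 11.6) × 7.66 / [3390 × (1 + 0.0865 × 7.66)] = 9.88×10^6 / 5636 = 1753 m³.
F/M = applied load / biomass = Q·S₀/(V·X) = 3490 × 896 / (1753 × 3390) = 0.5261 d⁻¹.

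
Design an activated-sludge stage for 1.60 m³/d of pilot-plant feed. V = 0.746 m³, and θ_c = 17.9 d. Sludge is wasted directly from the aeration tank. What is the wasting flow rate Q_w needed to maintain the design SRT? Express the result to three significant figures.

Q_w ≈ 0.0417 m³/d

With mixed-liquor wasting, θ_c = V/Q_w, so Q_w = V/θ_c = 0.7460/17.9 = 0.04168 m³/d.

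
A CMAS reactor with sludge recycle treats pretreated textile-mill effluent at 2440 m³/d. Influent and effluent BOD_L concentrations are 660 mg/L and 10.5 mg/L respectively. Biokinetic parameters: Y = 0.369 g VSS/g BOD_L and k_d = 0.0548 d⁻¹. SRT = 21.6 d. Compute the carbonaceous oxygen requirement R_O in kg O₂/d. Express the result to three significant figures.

R_O ≈ 1200 kg O₂/d

Y_obs = Y / (1 + k_d θ_c) = 0.369 / (1 + 0.0548 × 21.6) = 0.369 / 2.184 = 0.1690.
Mass of BOD_L removed per day: Q(S₀ − S) = 2440 × 649.5 g/m³ = 1585 kg/d.
Net sludge production P_X = 0.1690 × 1585 = 267.8 kg VSS/d.
R_O = Q·ΔS − 1.42 P_X = 1585 − 380.3 = 1205 kg O₂/d.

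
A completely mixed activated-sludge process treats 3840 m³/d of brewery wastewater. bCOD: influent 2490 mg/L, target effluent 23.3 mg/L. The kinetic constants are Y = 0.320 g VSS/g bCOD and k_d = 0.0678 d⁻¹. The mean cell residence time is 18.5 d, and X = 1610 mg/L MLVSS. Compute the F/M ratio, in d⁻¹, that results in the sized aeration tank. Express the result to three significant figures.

From the SRT design equation V = Y Q (S₀−S) θ_c / [X (1 + k_d θ_c)] = 0.320 × 3840 × (2490 − 23.3) × 18.5 / [1610 × (1 + 0.0678 × 18.5)] = 5.61×10^7 / 3629 = 15450 m³.
F/M = applied load / biomass = Q·S₀/(V·X) = 3840 × 2490 / (15450 × 1610) = 0.3844 d⁻¹.

F/M ≈ 0.384 d⁻¹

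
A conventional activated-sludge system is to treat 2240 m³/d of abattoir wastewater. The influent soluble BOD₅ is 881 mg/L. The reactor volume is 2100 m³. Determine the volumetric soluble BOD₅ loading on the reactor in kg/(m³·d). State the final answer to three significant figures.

L_v ≈ 0.940 kg soluble BOD₅/(m³·d)

Volumetric loading L_v = Q·S₀ / V = 2240 × 881 g/m³ / 2100 m³ = 939.7 g/(m³·d) = 0.9397 kg soluble BOD₅/(m³·d).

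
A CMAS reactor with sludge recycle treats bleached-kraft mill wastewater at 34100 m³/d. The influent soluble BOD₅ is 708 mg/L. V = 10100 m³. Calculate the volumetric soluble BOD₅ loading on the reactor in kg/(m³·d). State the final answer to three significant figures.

L_v ≈ 2.39 kg soluble BOD₅/(m³·d)

Applied soluble BOD₅ load per unit volume = Q·S₀/V = (34100 × 708/1000)/10100 = 2.390 kg soluble BOD₅·m⁻³·d⁻¹.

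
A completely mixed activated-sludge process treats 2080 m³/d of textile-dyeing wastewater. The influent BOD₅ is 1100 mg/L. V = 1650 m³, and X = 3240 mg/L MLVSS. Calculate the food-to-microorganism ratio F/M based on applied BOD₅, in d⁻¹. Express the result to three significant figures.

F/M ≈ 0.428 d⁻¹

Food-to-microorganism ratio F/M = Q S₀ / (V X) = 2080 × 1100 / (1650 × 3240) = 0.4280 d⁻¹.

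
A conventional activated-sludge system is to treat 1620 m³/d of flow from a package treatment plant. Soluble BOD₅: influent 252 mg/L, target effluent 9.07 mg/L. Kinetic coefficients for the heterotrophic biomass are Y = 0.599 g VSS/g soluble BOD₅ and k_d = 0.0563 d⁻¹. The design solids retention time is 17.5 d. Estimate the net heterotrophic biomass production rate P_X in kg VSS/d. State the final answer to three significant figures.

P_X ≈ 119 kg VSS/d

The observed yield is Y_obs = Y/(1 + k_d·θ_c) = 0.599 / (1 + 0.0563 × 17.5) = 0.599 / 1.985 = 0.3017 g VSS per g soluble BOD₅ removed.
Substrate removed = Q·(S₀ − S) = 1620 m³/d × (252 − 9.07) g/m³ = 3.94×10^5 g/d = 393.5 kg/d.
So the net sludge growth is P_X = 0.3017 × 393.5 = 118.7 kg VSS/d.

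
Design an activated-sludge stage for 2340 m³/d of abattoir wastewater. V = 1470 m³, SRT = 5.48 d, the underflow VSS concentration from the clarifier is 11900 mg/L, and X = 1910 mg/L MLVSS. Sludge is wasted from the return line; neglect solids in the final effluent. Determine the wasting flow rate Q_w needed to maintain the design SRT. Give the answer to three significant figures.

Wasting from the return line (neglecting effluent solids): Q_w = V·X / (θ_c·X_r) = 1470 × 1910 / (5.48 × 11900) = 43.05 m³/d.

Q_w ≈ 43.1 m³/d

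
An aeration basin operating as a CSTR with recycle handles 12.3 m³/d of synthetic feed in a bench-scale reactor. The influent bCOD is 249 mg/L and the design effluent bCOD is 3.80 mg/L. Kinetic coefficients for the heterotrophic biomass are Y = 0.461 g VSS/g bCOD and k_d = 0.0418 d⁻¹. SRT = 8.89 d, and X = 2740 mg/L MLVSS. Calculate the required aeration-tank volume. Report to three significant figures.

V ≈ 3.29 m³

From the SRT design equation V = Y Q (S₀−S) θ_c / [X (1 + k_d θ_c)] = 0.461 × 12.3 × (249 − 3.80) × 8.89 / [2740 × (1 + 0.0418 × 8.89)] = 1.24×10^4 / 3758 = 3.289 m³.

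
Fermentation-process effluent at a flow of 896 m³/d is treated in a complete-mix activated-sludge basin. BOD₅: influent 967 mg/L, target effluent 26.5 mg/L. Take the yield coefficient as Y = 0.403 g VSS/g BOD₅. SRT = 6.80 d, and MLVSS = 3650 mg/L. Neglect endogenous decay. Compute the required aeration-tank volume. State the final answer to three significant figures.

V ≈ 633 m³

V·X = Y·Q·ΔS·θ_c gives V = 0.403 × 896 × (967 − 26.5) × 6.80 / 3650 = 632.7 m³.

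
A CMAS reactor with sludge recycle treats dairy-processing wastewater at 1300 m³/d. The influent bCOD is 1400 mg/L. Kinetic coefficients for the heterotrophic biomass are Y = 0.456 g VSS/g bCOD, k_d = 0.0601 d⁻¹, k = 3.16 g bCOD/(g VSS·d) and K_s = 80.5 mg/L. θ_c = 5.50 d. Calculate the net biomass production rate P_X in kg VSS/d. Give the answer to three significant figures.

From the Monod/SRT balance for a CMAS, S = K_s·(1+k_d θ_c)/[θ_c·(Y k − k_d) − 1] = 80.5 × (1 + 0.0601 × 5.50) / [5.50 × (0.456 × 3.16 − 0.0601) − 1] = 107.1 / 6.595 = 16.24 mg/L.
Observed yield with endogenous decay: Y_obs = Y / (1 + k_d·θ_c) = 0.456 / (1 + 0.0601 × 5.50) = 0.456 / 1.331 = 0.3427 g VSS/g bCOD.
Substrate removed = Q·(S₀ − S) = 1300 m³/d × (1400 − 16.2) g/m³ = 1.8×10^6 g/d = 1799 kg/d.
Net biomass production P_X = Y_obs × Q·(S₀ − S) = 0.3427 × 1799 = 616.5 kg VSS/d.

P_X ≈ 617 kg VSS/d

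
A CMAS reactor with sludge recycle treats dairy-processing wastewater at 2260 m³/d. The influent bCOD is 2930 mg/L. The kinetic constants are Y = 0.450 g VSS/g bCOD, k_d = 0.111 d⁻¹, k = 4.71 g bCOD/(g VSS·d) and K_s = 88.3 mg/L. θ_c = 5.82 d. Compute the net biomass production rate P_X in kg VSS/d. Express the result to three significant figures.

P_X ≈ 1800 kg VSS/d

From the Monod/SRT balance for a CMAS, S = K_s·(1+k_d θ_c)/[θ_c·(Y k − k_d) − 1] = 88.3 × (1 + 0.111 × 5.82) / [5.82 × (0.450 × 4.71 − 0.111) − 1] = 145.3 / 10.69 = 13.60 mg/L.
Y_obs = Y / (1 + k_d θ_c) = 0.450 / (1 + 0.111 × 5.82) = 0.450 / 1.646 = 0.2734.
Substrate removed = Q·(S₀ − S) = 2260 m³/d × (2930 − 13.6) g/m³ = 6.59×10^6 g/d = 6591 kg/d.
So the net sludge growth is P_X = 0.2734 × 6591 = 1802 kg VSS/d.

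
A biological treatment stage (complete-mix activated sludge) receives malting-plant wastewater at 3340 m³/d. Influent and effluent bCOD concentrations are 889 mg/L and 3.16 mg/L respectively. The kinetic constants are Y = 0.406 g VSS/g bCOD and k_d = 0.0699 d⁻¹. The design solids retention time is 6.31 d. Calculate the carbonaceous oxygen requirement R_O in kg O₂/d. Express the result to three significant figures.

Correct the yield for decay: Y_obs = Y/(1 + k_d θ_c) = 0.406 / (1 + 0.0699 × 6.31) = 0.406 / 1.441 = 0.2817.
Q·(S₀ − S) = 3340 × (889 − 3.16) × 10⁻³ = 2959 kg/d removed.
Biomass synthesised: P_X = Y_obs × 2959 = 833.6 kg VSS/d.
R_O = Q·ΔS − 1.42 P_X = 2959 − 1184 = 1775 kg O₂/d.

R_O ≈ 1780 kg O₂/d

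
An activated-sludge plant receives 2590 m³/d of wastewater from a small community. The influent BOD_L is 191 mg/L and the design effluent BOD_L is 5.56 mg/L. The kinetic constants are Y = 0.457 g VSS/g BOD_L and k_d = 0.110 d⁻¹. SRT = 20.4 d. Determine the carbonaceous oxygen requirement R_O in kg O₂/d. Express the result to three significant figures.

Observed yield with endogenous decay: Y_obs = Y / (1 + k_d·θ_c) = 0.457 / (1 + 0.110 × 20.4) = 0.457 / 3.244 = 0.1409 g VSS/g BOD_L.
Substrate removed = Q·(S₀ − S) = 2590 m³/d × (191 − 5.56) g/m³ = 4.8×10^5 g/d = 480.3 kg/d.
Net sludge production P_X = 0.1409 × 480.3 = 67.66 kg VSS/d.
R_O = Q·(S₀ − S) − 1.42·P_X = 480.3 − 1.42 × 67.66 = 384.2 kg O₂/d.

R_O ≈ 384 kg O₂/d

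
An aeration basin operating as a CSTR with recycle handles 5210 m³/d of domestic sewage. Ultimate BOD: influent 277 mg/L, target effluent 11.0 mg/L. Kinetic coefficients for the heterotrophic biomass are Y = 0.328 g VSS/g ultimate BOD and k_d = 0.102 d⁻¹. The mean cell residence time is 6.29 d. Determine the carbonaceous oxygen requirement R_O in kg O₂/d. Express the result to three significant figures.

R_O ≈ 993 kg O₂/d

Observed yield with endogenous decay: Y_obs = Y / (1 + k_d·θ_c) = 0.328 / (1 + 0.102 × 6.29) = 0.328 / 1.642 = 0.1998 g VSS/g ultimate BOD.
Substrate removed = Q·(S₀ − S) = 5210 m³/d × (277 − 11.0) g/m³ = 1.39×10^6 g/d = 1386 kg/d.
Net sludge production P_X = 0.1998 × 1386 = 276.9 kg VSS/d.
Carbonaceous O₂ demand = substrate oxidised − cell-mass equivalent = 1386 − 1.42 × 276.9 = 992.7 kg O₂/d.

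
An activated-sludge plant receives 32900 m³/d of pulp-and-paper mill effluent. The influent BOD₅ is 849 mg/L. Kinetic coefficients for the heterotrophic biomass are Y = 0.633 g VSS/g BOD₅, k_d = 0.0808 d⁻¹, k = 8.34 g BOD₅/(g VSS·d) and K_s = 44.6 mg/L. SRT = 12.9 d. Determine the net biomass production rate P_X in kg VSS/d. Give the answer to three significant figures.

P_X ≈ 8640 kg VSS/d

Effluent substrate depends only on kinetics and SRT: S = K_s(1 + k_d θ_c) / [θ_c(Yk − k_d) − 1] = 44.6 × (1 + 0.0808 × 12.9) / [12.9 × (0.633 × 8.34 − 0.0808) − 1] = 91.09 / 66.06 = 1.379 mg/L.
The observed yield is Y_obs = Y/(1 + k_d·θ_c) = 0.633 / (1 + 0.0808 × 12.9) = 0.633 / 2.042 = 0.3099 g VSS per g BOD₅ removed.
Q·(S₀ − S) = 32900 × (849 − 1.38) × 10⁻³ = 27887 kg/d removed.
Net biomass production P_X = Y_obs × Q·(S₀ − S) = 0.3099 × 27887 = 8643 kg VSS/d.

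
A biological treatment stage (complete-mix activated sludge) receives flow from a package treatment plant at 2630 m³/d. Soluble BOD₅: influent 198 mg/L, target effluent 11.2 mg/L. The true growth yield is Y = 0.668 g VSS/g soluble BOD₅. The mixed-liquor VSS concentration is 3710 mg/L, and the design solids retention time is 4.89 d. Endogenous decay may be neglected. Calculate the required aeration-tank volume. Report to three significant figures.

Biomass mass balance (decay neglected): V·X = Y·Q·(S₀ − S)·θ_c, so V = 0.668 × 2630 × (198 − 11.2) × 4.89 / 3710 = 432.6 m³.

V ≈ 433 m³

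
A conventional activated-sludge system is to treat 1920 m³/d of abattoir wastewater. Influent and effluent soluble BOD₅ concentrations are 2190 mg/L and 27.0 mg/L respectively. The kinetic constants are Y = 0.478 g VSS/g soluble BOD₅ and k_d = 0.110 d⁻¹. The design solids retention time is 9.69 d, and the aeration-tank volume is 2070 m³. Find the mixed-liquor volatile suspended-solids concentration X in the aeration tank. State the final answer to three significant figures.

From V·X·(1 + k_d·θ_c) = Y·Q·(S₀ − S)·θ_c: X = 0.478 × 1920 × (2190 − 27.0) × 9.69 / [2070 × (1 + 0.110 × 9.69)] = 4498 mg/L.

X ≈ 4500 mg/L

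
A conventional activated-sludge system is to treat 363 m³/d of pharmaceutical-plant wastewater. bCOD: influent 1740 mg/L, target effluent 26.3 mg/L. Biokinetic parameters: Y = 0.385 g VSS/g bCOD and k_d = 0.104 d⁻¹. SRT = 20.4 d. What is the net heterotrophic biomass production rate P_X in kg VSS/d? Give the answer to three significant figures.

The observed yield is Y_obs = Y/(1 + k_d·θ_c) = 0.385 / (1 + 0.104 × 20.4) = 0.385 / 3.122 = 0.1233 g VSS per g bCOD removed.
ΔS = 1740 − 26.3 = 1714 mg/L, so the substrate removal rate is 363 × 1714/1000 = 622.1 kg bCOD/d.
So the net sludge growth is P_X = 0.1233 × 622.1 = 76.72 kg VSS/d.

P_X ≈ 76.7 kg VSS/d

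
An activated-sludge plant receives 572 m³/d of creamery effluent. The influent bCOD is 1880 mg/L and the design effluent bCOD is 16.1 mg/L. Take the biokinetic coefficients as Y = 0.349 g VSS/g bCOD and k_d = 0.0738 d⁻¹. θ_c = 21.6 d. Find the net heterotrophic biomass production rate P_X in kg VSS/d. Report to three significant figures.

Observed yield with endogenous decay: Y_obs = Y / (1 + k_d·θ_c) = 0.349 / (1 + 0.0738 × 21.6) = 0.349 / 2.594 = 0.1345 g VSS/g bCOD.
ΔS = 1880 − 16.1 = 1864 mg/L, so the substrate removal rate is 572 × 1864/1000 = 1066 kg bCOD/d.
Biomass produced: P_X = Y_obs·Q·ΔS = 0.1345 × 1066 ≈ 143.4 kg VSS/d.

P_X ≈ 143 kg VSS/d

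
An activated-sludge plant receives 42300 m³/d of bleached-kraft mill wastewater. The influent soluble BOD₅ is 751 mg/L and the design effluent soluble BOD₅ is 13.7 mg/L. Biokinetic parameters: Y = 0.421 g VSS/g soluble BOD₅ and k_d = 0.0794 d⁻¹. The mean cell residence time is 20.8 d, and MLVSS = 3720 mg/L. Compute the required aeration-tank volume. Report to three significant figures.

From the SRT design equation V = Y Q (S₀−S) θ_c / [X (1 + k_d θ_c)] = 0.421 × 42300 × (751 − 13.7) × 20.8 / [3720 × (1 + 0.0794 × 20.8)] = 2.73×10^8 / 9864 = 27688 m³.

V ≈ 27700 m³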